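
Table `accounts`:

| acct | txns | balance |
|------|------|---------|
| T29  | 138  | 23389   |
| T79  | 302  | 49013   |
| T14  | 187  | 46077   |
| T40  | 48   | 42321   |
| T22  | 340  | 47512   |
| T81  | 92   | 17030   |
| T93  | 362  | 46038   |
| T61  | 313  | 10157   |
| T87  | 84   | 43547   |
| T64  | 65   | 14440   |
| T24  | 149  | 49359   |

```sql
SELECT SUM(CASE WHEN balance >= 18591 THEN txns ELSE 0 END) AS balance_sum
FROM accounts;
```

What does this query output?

acct=T29: ✓ → 138
acct=T79: ✓ → 302
acct=T14: ✓ → 187
acct=T40: ✓ → 48
acct=T22: ✓ → 340
acct=T81: ✗
acct=T93: ✓ → 362
acct=T61: ✗
acct=T87: ✓ → 84
acct=T64: ✗
acct=T24: ✓ → 149
balance_sum = 138 + 302 + 187 + 48 + 340 + 362 + 84 + 149 = 1610

1610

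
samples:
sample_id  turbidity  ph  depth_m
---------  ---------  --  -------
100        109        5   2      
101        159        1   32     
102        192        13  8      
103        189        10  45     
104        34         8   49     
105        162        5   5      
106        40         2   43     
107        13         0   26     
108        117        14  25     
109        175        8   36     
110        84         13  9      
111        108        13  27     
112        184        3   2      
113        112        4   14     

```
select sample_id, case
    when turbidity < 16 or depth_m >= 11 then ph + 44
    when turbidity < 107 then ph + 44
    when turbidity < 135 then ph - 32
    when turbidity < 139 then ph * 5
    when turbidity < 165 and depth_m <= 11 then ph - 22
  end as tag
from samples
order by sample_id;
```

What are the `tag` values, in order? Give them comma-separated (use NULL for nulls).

sample_id=100: turbidity < 135 → -27
sample_id=101: turbidity < 16 or depth_m >= 11 → 45
sample_id=102: (no match → NULL) → NULL
sample_id=103: turbidity < 16 or depth_m >= 11 → 54
sample_id=104: turbidity < 16 or depth_m >= 11 → 52
sample_id=105: turbidity < 165 and depth_m <= 11 → -17
sample_id=106: turbidity < 16 or depth_m >= 11 → 46
sample_id=107: turbidity < 16 or depth_m >= 11 → 44
sample_id=108: turbidity < 16 or depth_m >= 11 → 58
sample_id=109: turbidity < 16 or depth_m >= 11 → 52
sample_id=110: turbidity < 107 → 57
sample_id=111: turbidity < 16 or depth_m >= 11 → 57
sample_id=112: (no match → NULL) → NULL
sample_id=113: turbidity < 16 or depth_m >= 11 → 48

-27, 45, NULL, 54, 52, -17, 46, 44, 58, 52, 57, 57, NULL, 48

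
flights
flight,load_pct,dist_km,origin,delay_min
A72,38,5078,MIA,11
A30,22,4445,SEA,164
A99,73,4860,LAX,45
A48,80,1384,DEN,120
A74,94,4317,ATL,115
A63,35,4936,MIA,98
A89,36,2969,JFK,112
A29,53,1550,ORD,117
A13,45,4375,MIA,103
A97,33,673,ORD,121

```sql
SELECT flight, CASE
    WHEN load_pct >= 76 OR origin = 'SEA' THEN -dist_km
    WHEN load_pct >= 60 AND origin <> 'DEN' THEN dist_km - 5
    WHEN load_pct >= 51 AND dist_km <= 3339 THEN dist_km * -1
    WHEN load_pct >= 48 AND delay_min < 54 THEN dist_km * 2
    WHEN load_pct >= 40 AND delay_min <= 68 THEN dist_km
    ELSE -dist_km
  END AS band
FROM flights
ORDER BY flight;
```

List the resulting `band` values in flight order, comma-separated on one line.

-4375, -1550, -4445, -1384, -4936, -5078, -4317, -2969, -673, 4855

flight=A13: ELSE → -4375
flight=A29: load_pct >= 51 AND dist_km <= 3339 → -1550
flight=A30: load_pct >= 76 OR origin = 'SEA' → -4445
flight=A48: load_pct >= 76 OR origin = 'SEA' → -1384
flight=A63: ELSE → -4936
flight=A72: ELSE → -5078
flight=A74: load_pct >= 76 OR origin = 'SEA' → -4317
flight=A89: ELSE → -2969
flight=A97: ELSE → -673
flight=A99: load_pct >= 60 AND origin <> 'DEN' → 4855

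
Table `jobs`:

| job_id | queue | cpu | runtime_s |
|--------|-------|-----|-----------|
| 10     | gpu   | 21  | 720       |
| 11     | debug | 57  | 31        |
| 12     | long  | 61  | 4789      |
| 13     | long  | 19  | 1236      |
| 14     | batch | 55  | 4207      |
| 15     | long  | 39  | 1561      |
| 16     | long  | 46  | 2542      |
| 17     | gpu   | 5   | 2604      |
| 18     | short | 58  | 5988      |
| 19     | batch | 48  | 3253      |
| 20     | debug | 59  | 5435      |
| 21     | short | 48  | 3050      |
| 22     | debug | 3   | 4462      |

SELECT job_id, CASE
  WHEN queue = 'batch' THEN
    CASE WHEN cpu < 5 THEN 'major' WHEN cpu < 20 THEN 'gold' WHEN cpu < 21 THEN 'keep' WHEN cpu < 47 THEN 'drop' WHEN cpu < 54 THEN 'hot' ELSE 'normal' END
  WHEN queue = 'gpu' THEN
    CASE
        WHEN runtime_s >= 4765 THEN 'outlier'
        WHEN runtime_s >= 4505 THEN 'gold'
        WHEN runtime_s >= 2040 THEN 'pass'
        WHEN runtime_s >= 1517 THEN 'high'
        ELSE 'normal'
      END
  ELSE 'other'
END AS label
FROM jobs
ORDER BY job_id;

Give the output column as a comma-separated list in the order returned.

job_id=10: queue='gpu' → inner[ELSE] → normal
job_id=11: queue='debug' → outer ELSE → other
job_id=12: queue='long' → outer ELSE → other
job_id=13: queue='long' → outer ELSE → other
job_id=14: queue='batch' → inner[ELSE] → normal
job_id=15: queue='long' → outer ELSE → other
job_id=16: queue='long' → outer ELSE → other
job_id=17: queue='gpu' → inner[runtime_s >= 2040] → pass
job_id=18: queue='short' → outer ELSE → other
job_id=19: queue='batch' → inner[cpu < 54] → hot
job_id=20: queue='debug' → outer ELSE → other
job_id=21: queue='short' → outer ELSE → other
job_id=22: queue='debug' → outer ELSE → other

normal, other, other, other, normal, other, other, pass, other, hot, other, other, other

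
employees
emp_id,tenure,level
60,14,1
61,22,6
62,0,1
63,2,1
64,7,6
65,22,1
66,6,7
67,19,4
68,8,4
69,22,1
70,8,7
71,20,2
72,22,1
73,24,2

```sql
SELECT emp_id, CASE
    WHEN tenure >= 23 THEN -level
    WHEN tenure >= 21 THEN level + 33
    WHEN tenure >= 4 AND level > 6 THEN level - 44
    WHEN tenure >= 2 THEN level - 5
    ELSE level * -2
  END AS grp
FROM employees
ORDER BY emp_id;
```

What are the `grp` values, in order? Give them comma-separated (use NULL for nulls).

emp_id=60: tenure >= 2 → -4
emp_id=61: tenure >= 21 → 39
emp_id=62: ELSE → -2
emp_id=63: tenure >= 2 → -4
emp_id=64: tenure >= 2 → 1
emp_id=65: tenure >= 21 → 34
emp_id=66: tenure >= 4 AND level > 6 → -37
emp_id=67: tenure >= 2 → -1
emp_id=68: tenure >= 2 → -1
emp_id=69: tenure >= 21 → 34
emp_id=70: tenure >= 4 AND level > 6 → -37
emp_id=71: tenure >= 2 → -3
emp_id=72: tenure >= 21 → 34
emp_id=73: tenure >= 23 → -2

-4, 39, -2, -4, 1, 34, -37, -1, -1, 34, -37, -3, 34, -2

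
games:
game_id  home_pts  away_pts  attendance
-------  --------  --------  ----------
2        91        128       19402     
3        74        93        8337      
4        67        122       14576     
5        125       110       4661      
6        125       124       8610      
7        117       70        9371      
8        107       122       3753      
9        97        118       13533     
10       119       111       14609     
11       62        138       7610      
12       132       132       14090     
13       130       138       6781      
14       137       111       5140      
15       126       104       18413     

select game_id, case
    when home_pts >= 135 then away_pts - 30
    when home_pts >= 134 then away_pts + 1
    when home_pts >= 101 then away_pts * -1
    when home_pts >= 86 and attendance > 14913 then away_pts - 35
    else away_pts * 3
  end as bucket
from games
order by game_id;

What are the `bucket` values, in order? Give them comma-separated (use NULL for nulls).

game_id=2: home_pts >= 86 and attendance > 14913 → 93
game_id=3: ELSE → 279
game_id=4: ELSE → 366
game_id=5: home_pts >= 101 → -110
game_id=6: home_pts >= 101 → -124
game_id=7: home_pts >= 101 → -70
game_id=8: home_pts >= 101 → -122
game_id=9: ELSE → 354
game_id=10: home_pts >= 101 → -111
game_id=11: ELSE → 414
game_id=12: home_pts >= 101 → -132
game_id=13: home_pts >= 101 → -138
game_id=14: home_pts >= 135 → 81
game_id=15: home_pts >= 101 → -104

93, 279, 366, -110, -124, -70, -122, 354, -111, 414, -132, -138, 81, -104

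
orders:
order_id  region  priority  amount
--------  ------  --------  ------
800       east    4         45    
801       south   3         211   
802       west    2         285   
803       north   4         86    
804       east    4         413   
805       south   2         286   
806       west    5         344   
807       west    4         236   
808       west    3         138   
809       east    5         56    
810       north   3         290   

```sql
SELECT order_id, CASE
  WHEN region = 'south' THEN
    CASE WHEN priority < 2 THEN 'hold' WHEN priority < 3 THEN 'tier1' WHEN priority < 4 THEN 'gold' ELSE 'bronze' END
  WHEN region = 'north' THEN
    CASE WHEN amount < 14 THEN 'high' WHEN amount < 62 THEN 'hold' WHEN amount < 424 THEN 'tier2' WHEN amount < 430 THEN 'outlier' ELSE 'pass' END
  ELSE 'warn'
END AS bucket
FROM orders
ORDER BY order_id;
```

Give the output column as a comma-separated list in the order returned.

order_id=800: region='east' → outer ELSE → warn
order_id=801: region='south' → inner[priority < 4] → gold
order_id=802: region='west' → outer ELSE → warn
order_id=803: region='north' → inner[amount < 424] → tier2
order_id=804: region='east' → outer ELSE → warn
order_id=805: region='south' → inner[priority < 3] → tier1
order_id=806: region='west' → outer ELSE → warn
order_id=807: region='west' → outer ELSE → warn
order_id=808: region='west' → outer ELSE → warn
order_id=809: region='east' → outer ELSE → warn
order_id=810: region='north' → inner[amount < 424] → tier2

warn, gold, warn, tier2, warn, tier1, warn, warn, warn, warn, tier2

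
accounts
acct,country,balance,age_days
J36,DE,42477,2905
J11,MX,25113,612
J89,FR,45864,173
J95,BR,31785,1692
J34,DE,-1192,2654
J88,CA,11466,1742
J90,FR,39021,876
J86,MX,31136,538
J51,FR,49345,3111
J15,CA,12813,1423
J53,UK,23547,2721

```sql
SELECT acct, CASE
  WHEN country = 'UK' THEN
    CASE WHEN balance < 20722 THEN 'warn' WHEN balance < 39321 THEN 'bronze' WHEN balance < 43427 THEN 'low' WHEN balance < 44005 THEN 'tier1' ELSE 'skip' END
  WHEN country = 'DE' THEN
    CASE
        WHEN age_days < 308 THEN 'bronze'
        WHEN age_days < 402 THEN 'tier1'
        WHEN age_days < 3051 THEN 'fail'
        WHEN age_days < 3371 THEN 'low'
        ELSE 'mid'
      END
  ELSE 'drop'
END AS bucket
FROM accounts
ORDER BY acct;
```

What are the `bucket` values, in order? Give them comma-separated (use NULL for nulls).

drop, drop, fail, fail, drop, bronze, drop, drop, drop, drop, drop

acct=J11: country='MX' → outer ELSE → drop
acct=J15: country='CA' → outer ELSE → drop
acct=J34: country='DE' → inner[age_days < 3051] → fail
acct=J36: country='DE' → inner[age_days < 3051] → fail
acct=J51: country='FR' → outer ELSE → drop
acct=J53: country='UK' → inner[balance < 39321] → bronze
acct=J86: country='MX' → outer ELSE → drop
acct=J88: country='CA' → outer ELSE → drop
acct=J89: country='FR' → outer ELSE → drop
acct=J90: country='FR' → outer ELSE → drop
acct=J95: country='BR' → outer ELSE → drop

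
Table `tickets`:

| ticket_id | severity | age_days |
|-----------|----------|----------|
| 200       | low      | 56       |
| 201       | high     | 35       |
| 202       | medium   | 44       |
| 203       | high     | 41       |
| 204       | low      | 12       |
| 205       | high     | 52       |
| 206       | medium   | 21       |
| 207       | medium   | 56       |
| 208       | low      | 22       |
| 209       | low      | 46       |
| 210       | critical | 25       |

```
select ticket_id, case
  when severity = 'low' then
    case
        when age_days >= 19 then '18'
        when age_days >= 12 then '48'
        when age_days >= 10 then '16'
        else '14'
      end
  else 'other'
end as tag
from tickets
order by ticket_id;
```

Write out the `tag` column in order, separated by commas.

18, other, other, other, 48, other, other, other, 18, 18, other

ticket_id=200: severity='low' → inner[age_days >= 19] → 18
ticket_id=201: severity='high' → outer ELSE → other
ticket_id=202: severity='medium' → outer ELSE → other
ticket_id=203: severity='high' → outer ELSE → other
ticket_id=204: severity='low' → inner[age_days >= 12] → 48
ticket_id=205: severity='high' → outer ELSE → other
ticket_id=206: severity='medium' → outer ELSE → other
ticket_id=207: severity='medium' → outer ELSE → other
ticket_id=208: severity='low' → inner[age_days >= 19] → 18
ticket_id=209: severity='low' → inner[age_days >= 19] → 18
ticket_id=210: severity='critical' → outer ELSE → other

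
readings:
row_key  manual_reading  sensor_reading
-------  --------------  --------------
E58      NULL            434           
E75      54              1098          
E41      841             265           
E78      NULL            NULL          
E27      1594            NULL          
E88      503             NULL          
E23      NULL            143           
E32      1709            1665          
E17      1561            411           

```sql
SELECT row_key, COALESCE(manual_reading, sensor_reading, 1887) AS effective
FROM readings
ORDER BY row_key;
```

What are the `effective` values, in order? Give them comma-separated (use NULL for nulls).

1561, 143, 1594, 1709, 841, 434, 54, 1887, 503

row_key=E17: manual_reading=1561 → 1561
row_key=E23: manual_reading=NULL, sensor_reading=143 → 143
row_key=E27: manual_reading=1594 → 1594
row_key=E32: manual_reading=1709 → 1709
row_key=E41: manual_reading=841 → 841
row_key=E58: manual_reading=NULL, sensor_reading=434 → 434
row_key=E75: manual_reading=54 → 54
row_key=E78: manual_reading=NULL, sensor_reading=NULL, → literal 1887 → 1887
row_key=E88: manual_reading=503 → 503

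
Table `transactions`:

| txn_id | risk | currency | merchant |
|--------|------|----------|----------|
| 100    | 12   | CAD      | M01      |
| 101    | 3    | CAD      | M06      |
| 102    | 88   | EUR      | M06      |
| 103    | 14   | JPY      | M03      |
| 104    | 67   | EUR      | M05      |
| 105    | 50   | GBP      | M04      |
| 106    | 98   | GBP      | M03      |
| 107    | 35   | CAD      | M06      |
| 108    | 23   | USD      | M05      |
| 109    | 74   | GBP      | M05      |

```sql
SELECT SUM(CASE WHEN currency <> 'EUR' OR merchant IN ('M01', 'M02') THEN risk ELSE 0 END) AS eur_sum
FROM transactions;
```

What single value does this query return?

309

txn_id=100: ✓ → 12
txn_id=101: ✓ → 3
txn_id=102: ✗
txn_id=103: ✓ → 14
txn_id=104: ✗
txn_id=105: ✓ → 50
txn_id=106: ✓ → 98
txn_id=107: ✓ → 35
txn_id=108: ✓ → 23
txn_id=109: ✓ → 74
eur_sum = 12 + 3 + 14 + 50 + 98 + 35 + 23 + 74 = 309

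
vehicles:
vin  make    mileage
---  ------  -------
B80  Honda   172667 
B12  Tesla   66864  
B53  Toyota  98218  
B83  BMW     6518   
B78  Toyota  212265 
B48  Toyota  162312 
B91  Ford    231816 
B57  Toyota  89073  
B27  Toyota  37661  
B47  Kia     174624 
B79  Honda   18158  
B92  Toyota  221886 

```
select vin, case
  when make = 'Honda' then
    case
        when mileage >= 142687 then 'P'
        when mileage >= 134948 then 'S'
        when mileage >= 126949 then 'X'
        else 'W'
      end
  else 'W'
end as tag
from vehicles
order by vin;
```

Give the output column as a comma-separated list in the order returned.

W, W, W, W, W, W, W, W, P, W, W, W

vin=B12: make='Tesla' → outer ELSE → W
vin=B27: make='Toyota' → outer ELSE → W
vin=B47: make='Kia' → outer ELSE → W
vin=B48: make='Toyota' → outer ELSE → W
vin=B53: make='Toyota' → outer ELSE → W
vin=B57: make='Toyota' → outer ELSE → W
vin=B78: make='Toyota' → outer ELSE → W
vin=B79: make='Honda' → inner[ELSE] → W
vin=B80: make='Honda' → inner[mileage >= 142687] → P
vin=B83: make='BMW' → outer ELSE → W
vin=B91: make='Ford' → outer ELSE → W
vin=B92: make='Toyota' → outer ELSE → W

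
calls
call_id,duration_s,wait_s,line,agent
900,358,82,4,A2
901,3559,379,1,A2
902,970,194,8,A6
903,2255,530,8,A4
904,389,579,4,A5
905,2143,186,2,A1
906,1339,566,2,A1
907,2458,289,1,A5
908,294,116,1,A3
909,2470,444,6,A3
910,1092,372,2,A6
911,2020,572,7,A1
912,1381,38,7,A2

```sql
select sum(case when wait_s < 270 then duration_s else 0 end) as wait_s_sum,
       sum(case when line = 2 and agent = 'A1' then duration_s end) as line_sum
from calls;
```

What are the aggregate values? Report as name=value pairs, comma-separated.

[wait_s_sum: wait_s < 270]
call_id=900: ✓ → 358
call_id=901: ✗
call_id=902: ✓ → 970
call_id=903: ✗
call_id=904: ✗
call_id=905: ✓ → 2143
call_id=906: ✗
call_id=907: ✗
call_id=908: ✓ → 294
call_id=909: ✗
call_id=910: ✗
call_id=911: ✗
call_id=912: ✓ → 1381
wait_s_sum = 358 + 970 + 2143 + 294 + 1381 = 5146
—
[line_sum: line = 2 and agent = 'A1']
call_id=900: ✗
call_id=901: ✗
call_id=902: ✗
call_id=903: ✗
call_id=904: ✗
call_id=905: ✓ → 2143
call_id=906: ✓ → 1339
call_id=907: ✗
call_id=908: ✗
call_id=909: ✗
call_id=910: ✗
call_id=911: ✗
call_id=912: ✗
line_sum = 2143 + 1339 = 3482

wait_s_sum=5146, line_sum=3482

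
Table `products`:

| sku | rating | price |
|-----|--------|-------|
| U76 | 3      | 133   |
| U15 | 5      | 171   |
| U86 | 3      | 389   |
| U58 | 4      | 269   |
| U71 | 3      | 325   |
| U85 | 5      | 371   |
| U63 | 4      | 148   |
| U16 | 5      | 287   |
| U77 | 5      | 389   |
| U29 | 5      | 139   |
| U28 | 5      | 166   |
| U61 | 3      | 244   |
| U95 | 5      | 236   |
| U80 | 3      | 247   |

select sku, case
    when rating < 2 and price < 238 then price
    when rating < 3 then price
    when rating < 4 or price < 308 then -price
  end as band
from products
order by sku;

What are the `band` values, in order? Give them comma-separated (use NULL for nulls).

-171, -287, -166, -139, -269, -244, -148, -325, -133, NULL, -247, NULL, -389, -236

sku=U15: rating < 4 or price < 308 → -171
sku=U16: rating < 4 or price < 308 → -287
sku=U28: rating < 4 or price < 308 → -166
sku=U29: rating < 4 or price < 308 → -139
sku=U58: rating < 4 or price < 308 → -269
sku=U61: rating < 4 or price < 308 → -244
sku=U63: rating < 4 or price < 308 → -148
sku=U71: rating < 4 or price < 308 → -325
sku=U76: rating < 4 or price < 308 → -133
sku=U77: (no match → NULL) → NULL
sku=U80: rating < 4 or price < 308 → -247
sku=U85: (no match → NULL) → NULL
sku=U86: rating < 4 or price < 308 → -389
sku=U95: rating < 4 or price < 308 → -236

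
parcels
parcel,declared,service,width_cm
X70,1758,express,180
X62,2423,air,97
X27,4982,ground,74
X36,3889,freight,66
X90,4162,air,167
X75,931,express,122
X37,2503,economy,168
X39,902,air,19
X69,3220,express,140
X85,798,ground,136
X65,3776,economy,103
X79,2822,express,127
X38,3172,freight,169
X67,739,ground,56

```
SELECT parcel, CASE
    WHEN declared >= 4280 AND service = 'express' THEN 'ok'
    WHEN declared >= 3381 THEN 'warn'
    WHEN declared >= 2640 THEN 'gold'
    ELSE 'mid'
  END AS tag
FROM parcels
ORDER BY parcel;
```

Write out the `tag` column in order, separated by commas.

parcel=X27: declared >= 3381 → warn
parcel=X36: declared >= 3381 → warn
parcel=X37: ELSE → mid
parcel=X38: declared >= 2640 → gold
parcel=X39: ELSE → mid
parcel=X62: ELSE → mid
parcel=X65: declared >= 3381 → warn
parcel=X67: ELSE → mid
parcel=X69: declared >= 2640 → gold
parcel=X70: ELSE → mid
parcel=X75: ELSE → mid
parcel=X79: declared >= 2640 → gold
parcel=X85: ELSE → mid
parcel=X90: declared >= 3381 → warn

warn, warn, mid, gold, mid, mid, warn, mid, gold, mid, mid, gold, mid, warn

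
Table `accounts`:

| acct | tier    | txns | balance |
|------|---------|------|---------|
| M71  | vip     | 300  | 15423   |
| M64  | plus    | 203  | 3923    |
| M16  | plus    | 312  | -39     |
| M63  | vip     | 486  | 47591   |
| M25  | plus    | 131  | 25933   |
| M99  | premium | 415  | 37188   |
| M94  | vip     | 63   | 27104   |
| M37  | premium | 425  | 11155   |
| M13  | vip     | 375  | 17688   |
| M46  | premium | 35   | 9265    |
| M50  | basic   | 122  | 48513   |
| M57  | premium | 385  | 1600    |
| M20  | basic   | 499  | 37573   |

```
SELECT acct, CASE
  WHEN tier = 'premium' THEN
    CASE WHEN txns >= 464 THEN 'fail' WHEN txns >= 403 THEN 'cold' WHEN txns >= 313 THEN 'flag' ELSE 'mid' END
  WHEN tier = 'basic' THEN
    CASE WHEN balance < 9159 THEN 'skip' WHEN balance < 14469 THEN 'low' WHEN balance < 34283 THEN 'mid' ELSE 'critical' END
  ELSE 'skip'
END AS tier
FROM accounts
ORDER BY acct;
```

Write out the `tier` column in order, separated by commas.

acct=M13: tier='vip' → outer ELSE → skip
acct=M16: tier='plus' → outer ELSE → skip
acct=M20: tier='basic' → inner[ELSE] → critical
acct=M25: tier='plus' → outer ELSE → skip
acct=M37: tier='premium' → inner[txns >= 403] → cold
acct=M46: tier='premium' → inner[ELSE] → mid
acct=M50: tier='basic' → inner[ELSE] → critical
acct=M57: tier='premium' → inner[txns >= 313] → flag
acct=M63: tier='vip' → outer ELSE → skip
acct=M64: tier='plus' → outer ELSE → skip
acct=M71: tier='vip' → outer ELSE → skip
acct=M94: tier='vip' → outer ELSE → skip
acct=M99: tier='premium' → inner[txns >= 403] → cold

skip, skip, critical, skip, cold, mid, critical, flag, skip, skip, skip, skip, cold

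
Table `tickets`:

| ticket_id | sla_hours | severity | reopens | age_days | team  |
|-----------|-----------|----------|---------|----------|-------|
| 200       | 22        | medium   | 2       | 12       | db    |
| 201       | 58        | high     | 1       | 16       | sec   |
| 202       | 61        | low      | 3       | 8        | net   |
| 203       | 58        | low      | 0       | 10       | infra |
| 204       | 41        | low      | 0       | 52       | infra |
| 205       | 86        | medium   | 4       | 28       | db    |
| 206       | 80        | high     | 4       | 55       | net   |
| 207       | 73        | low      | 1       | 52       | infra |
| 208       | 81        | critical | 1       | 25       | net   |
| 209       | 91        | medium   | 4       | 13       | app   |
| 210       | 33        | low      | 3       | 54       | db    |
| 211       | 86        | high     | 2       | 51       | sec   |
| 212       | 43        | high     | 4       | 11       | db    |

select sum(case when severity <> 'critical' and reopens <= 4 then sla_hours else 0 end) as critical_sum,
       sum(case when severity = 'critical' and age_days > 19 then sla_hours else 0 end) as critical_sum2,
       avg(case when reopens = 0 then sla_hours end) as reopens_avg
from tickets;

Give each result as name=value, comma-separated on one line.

critical_sum=732, critical_sum2=81, reopens_avg=49.5

[critical_sum: severity <> 'critical' and reopens <= 4]
ticket_id=200: ✓ → 22
ticket_id=201: ✓ → 58
ticket_id=202: ✓ → 61
ticket_id=203: ✓ → 58
ticket_id=204: ✓ → 41
ticket_id=205: ✓ → 86
ticket_id=206: ✓ → 80
ticket_id=207: ✓ → 73
ticket_id=208: ✗
ticket_id=209: ✓ → 91
ticket_id=210: ✓ → 33
ticket_id=211: ✓ → 86
ticket_id=212: ✓ → 43
critical_sum = 22 + 58 + 61 + 58 + 41 + 86 + 80 + 73 + 91 + 33 + 86 + 43 = 732
—
[critical_sum2: severity = 'critical' and age_days > 19]
ticket_id=200: ✗
ticket_id=201: ✗
ticket_id=202: ✗
ticket_id=203: ✗
ticket_id=204: ✗
ticket_id=205: ✗
ticket_id=206: ✗
ticket_id=207: ✗
ticket_id=208: ✓ → 81
ticket_id=209: ✗
ticket_id=210: ✗
ticket_id=211: ✗
ticket_id=212: ✗
critical_sum2 = 81
—
[reopens_avg: reopens = 0]
ticket_id=200: ✗
ticket_id=201: ✗
ticket_id=202: ✗
ticket_id=203: ✓ → 58
ticket_id=204: ✓ → 41
ticket_id=205: ✗
ticket_id=206: ✗
ticket_id=207: ✗
ticket_id=208: ✗
ticket_id=209: ✗
ticket_id=210: ✗
ticket_id=211: ✗
ticket_id=212: ✗
reopens_avg = (58 + 41) / 2 = 49.5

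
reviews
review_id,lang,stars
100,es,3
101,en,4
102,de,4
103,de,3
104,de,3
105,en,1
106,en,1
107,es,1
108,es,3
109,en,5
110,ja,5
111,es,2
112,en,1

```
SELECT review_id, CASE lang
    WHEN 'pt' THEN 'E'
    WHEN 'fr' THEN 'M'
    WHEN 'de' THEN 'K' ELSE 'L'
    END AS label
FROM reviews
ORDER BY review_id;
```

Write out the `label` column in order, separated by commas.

review_id=100: ELSE → L
review_id=101: ELSE → L
review_id=102: lang='de' → K
review_id=103: lang='de' → K
review_id=104: lang='de' → K
review_id=105: ELSE → L
review_id=106: ELSE → L
review_id=107: ELSE → L
review_id=108: ELSE → L
review_id=109: ELSE → L
review_id=110: ELSE → L
review_id=111: ELSE → L
review_id=112: ELSE → L

L, L, K, K, K, L, L, L, L, L, L, L, L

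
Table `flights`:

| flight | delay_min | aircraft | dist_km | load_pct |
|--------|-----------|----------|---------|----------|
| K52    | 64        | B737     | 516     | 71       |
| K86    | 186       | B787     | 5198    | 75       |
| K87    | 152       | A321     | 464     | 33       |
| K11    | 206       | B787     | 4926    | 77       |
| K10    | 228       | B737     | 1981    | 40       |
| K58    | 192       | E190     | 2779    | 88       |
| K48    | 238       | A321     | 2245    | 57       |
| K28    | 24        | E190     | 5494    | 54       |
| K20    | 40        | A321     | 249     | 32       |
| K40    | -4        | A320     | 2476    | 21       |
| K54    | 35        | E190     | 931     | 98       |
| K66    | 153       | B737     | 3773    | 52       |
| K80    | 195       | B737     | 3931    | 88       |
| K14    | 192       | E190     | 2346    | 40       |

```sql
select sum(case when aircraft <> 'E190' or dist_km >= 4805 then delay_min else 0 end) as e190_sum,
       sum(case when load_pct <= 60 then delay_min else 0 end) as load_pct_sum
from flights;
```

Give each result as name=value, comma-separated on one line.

e190_sum=1482, load_pct_sum=1023

[e190_sum: aircraft <> 'E190' or dist_km >= 4805]
flight=K52: ✓ → 64
flight=K86: ✓ → 186
flight=K87: ✓ → 152
flight=K11: ✓ → 206
flight=K10: ✓ → 228
flight=K58: ✗
flight=K48: ✓ → 238
flight=K28: ✓ → 24
flight=K20: ✓ → 40
flight=K40: ✓ → -4
flight=K54: ✗
flight=K66: ✓ → 153
flight=K80: ✓ → 195
flight=K14: ✗
e190_sum = 64 + 186 + 152 + 206 + 228 + 238 + 24 + 40 + -4 + 153 + 195 = 1482
—
[load_pct_sum: load_pct <= 60]
flight=K52: ✗
flight=K86: ✗
flight=K87: ✓ → 152
flight=K11: ✗
flight=K10: ✓ → 228
flight=K58: ✗
flight=K48: ✓ → 238
flight=K28: ✓ → 24
flight=K20: ✓ → 40
flight=K40: ✓ → -4
flight=K54: ✗
flight=K66: ✓ → 153
flight=K80: ✗
flight=K14: ✓ → 192
load_pct_sum = 152 + 228 + 238 + 24 + 40 + -4 + 153 + 192 = 1023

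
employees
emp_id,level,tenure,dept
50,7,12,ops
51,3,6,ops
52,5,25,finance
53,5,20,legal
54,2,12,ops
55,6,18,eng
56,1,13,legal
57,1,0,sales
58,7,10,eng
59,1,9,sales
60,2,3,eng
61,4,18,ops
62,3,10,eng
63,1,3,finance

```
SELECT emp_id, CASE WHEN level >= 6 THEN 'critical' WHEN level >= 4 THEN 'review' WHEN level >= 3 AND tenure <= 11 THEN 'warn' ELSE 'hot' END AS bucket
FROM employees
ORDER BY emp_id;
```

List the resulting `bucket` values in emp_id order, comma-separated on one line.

emp_id=50: level >= 6 → critical
emp_id=51: level >= 3 AND tenure <= 11 → warn
emp_id=52: level >= 4 → review
emp_id=53: level >= 4 → review
emp_id=54: ELSE → hot
emp_id=55: level >= 6 → critical
emp_id=56: ELSE → hot
emp_id=57: ELSE → hot
emp_id=58: level >= 6 → critical
emp_id=59: ELSE → hot
emp_id=60: ELSE → hot
emp_id=61: level >= 4 → review
emp_id=62: level >= 3 AND tenure <= 11 → warn
emp_id=63: ELSE → hot

critical, warn, review, review, hot, critical, hot, hot, critical, hot, hot, review, warn, hot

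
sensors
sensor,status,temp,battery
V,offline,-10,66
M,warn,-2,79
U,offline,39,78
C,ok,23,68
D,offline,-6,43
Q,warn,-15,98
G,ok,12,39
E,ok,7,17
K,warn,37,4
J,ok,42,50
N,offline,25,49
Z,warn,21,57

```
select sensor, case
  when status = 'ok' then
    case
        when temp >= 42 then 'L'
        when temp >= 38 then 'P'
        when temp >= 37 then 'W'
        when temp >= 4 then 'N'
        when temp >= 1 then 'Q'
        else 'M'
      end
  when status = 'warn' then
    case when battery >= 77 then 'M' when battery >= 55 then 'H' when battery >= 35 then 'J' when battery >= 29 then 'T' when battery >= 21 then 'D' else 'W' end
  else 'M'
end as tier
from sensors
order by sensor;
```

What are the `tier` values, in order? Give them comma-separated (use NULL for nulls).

sensor=C: status='ok' → inner[temp >= 4] → N
sensor=D: status='offline' → outer ELSE → M
sensor=E: status='ok' → inner[temp >= 4] → N
sensor=G: status='ok' → inner[temp >= 4] → N
sensor=J: status='ok' → inner[temp >= 42] → L
sensor=K: status='warn' → inner[ELSE] → W
sensor=M: status='warn' → inner[battery >= 77] → M
sensor=N: status='offline' → outer ELSE → M
sensor=Q: status='warn' → inner[battery >= 77] → M
sensor=U: status='offline' → outer ELSE → M
sensor=V: status='offline' → outer ELSE → M
sensor=Z: status='warn' → inner[battery >= 55] → H

N, M, N, N, L, W, M, M, M, M, M, H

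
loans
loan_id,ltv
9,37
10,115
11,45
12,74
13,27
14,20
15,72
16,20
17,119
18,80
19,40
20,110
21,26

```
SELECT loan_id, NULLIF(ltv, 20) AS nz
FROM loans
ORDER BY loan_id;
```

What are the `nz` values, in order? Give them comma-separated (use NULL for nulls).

37, 115, 45, 74, 27, NULL, 72, NULL, 119, 80, 40, 110, 26

loan_id=9: ltv=37 vs 20: differ → 37
loan_id=10: ltv=115 vs 20: differ → 115
loan_id=11: ltv=45 vs 20: differ → 45
loan_id=12: ltv=74 vs 20: differ → 74
loan_id=13: ltv=27 vs 20: differ → 27
loan_id=14: ltv=20 vs 20: equal → NULL
loan_id=15: ltv=72 vs 20: differ → 72
loan_id=16: ltv=20 vs 20: equal → NULL
loan_id=17: ltv=119 vs 20: differ → 119
loan_id=18: ltv=80 vs 20: differ → 80
loan_id=19: ltv=40 vs 20: differ → 40
loan_id=20: ltv=110 vs 20: differ → 110
loan_id=21: ltv=26 vs 20: differ → 26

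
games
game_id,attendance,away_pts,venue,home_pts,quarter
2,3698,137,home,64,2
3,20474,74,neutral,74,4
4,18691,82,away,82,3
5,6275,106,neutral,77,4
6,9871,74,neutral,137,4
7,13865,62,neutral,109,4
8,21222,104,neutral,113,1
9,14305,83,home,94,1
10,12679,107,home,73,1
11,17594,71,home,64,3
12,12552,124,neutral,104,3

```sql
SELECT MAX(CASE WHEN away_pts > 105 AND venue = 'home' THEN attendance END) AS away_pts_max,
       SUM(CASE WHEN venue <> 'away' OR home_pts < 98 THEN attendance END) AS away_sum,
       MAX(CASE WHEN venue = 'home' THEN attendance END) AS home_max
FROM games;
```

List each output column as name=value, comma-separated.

[away_pts_max: away_pts > 105 AND venue = 'home']
game_id=2: ✓ → 3698
game_id=3: ✗
game_id=4: ✗
game_id=5: ✗
game_id=6: ✗
game_id=7: ✗
game_id=8: ✗
game_id=9: ✗
game_id=10: ✓ → 12679
game_id=11: ✗
game_id=12: ✗
away_pts_max = MAX(3698, 12679) = 12679
—
[away_sum: venue <> 'away' OR home_pts < 98]
game_id=2: ✓ → 3698
game_id=3: ✓ → 20474
game_id=4: ✓ → 18691
game_id=5: ✓ → 6275
game_id=6: ✓ → 9871
game_id=7: ✓ → 13865
game_id=8: ✓ → 21222
game_id=9: ✓ → 14305
game_id=10: ✓ → 12679
game_id=11: ✓ → 17594
game_id=12: ✓ → 12552
away_sum = 3698 + 20474 + 18691 + 6275 + 9871 + 13865 + 21222 + 14305 + 12679 + 17594 + 12552 = 151226
—
[home_max: venue = 'home']
game_id=2: ✓ → 3698
game_id=3: ✗
game_id=4: ✗
game_id=5: ✗
game_id=6: ✗
game_id=7: ✗
game_id=8: ✗
game_id=9: ✓ → 14305
game_id=10: ✓ → 12679
game_id=11: ✓ → 17594
game_id=12: ✗
home_max = MAX(3698, 14305, 12679, 17594) = 17594

away_pts_max=12679, away_sum=151226, home_max=17594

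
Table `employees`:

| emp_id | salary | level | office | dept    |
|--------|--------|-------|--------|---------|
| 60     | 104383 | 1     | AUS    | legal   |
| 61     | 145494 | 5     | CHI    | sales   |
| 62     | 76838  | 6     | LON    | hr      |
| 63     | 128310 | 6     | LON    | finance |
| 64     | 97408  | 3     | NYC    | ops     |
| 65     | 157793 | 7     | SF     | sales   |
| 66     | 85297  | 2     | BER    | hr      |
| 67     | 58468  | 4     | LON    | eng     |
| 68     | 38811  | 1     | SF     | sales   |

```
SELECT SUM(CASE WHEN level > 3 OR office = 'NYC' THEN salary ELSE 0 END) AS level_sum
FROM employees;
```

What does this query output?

664311

emp_id=60: ✗
emp_id=61: ✓ → 145494
emp_id=62: ✓ → 76838
emp_id=63: ✓ → 128310
emp_id=64: ✓ → 97408
emp_id=65: ✓ → 157793
emp_id=66: ✗
emp_id=67: ✓ → 58468
emp_id=68: ✗
level_sum = 145494 + 76838 + 128310 + 97408 + 157793 + 58468 = 664311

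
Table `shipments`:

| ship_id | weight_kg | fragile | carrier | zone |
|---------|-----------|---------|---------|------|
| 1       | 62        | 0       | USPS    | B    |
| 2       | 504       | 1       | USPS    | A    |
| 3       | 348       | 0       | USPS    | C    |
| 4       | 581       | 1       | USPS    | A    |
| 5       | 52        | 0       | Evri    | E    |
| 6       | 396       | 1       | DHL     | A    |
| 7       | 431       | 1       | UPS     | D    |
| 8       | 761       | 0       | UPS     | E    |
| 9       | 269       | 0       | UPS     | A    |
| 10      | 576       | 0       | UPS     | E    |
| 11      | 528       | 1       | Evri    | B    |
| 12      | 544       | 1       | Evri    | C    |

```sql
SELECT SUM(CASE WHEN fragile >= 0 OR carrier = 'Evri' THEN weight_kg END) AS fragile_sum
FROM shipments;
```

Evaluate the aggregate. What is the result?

ship_id=1: ✓ → 62
ship_id=2: ✓ → 504
ship_id=3: ✓ → 348
ship_id=4: ✓ → 581
ship_id=5: ✓ → 52
ship_id=6: ✓ → 396
ship_id=7: ✓ → 431
ship_id=8: ✓ → 761
ship_id=9: ✓ → 269
ship_id=10: ✓ → 576
ship_id=11: ✓ → 528
ship_id=12: ✓ → 544
fragile_sum = 62 + 504 + 348 + 581 + 52 + 396 + 431 + 761 + 269 + 576 + 528 + 544 = 5052

5052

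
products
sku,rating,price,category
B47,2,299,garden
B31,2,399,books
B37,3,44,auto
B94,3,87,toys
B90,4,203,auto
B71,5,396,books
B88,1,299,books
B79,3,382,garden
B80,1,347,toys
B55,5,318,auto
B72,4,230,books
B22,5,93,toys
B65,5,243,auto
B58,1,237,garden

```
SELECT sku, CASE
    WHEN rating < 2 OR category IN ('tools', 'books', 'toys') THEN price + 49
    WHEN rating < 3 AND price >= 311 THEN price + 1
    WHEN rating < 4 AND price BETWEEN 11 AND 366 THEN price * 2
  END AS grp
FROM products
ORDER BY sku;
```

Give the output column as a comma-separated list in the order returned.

142, 448, 88, 598, NULL, 286, NULL, 445, 279, NULL, 396, 348, NULL, 136

sku=B22: rating < 2 OR category IN ('tools', 'books', 'toys') → 142
sku=B31: rating < 2 OR category IN ('tools', 'books', 'toys') → 448
sku=B37: rating < 4 AND price BETWEEN 11 AND 366 → 88
sku=B47: rating < 4 AND price BETWEEN 11 AND 366 → 598
sku=B55: (no match → NULL) → NULL
sku=B58: rating < 2 OR category IN ('tools', 'books', 'toys') → 286
sku=B65: (no match → NULL) → NULL
sku=B71: rating < 2 OR category IN ('tools', 'books', 'toys') → 445
sku=B72: rating < 2 OR category IN ('tools', 'books', 'toys') → 279
sku=B79: (no match → NULL) → NULL
sku=B80: rating < 2 OR category IN ('tools', 'books', 'toys') → 396
sku=B88: rating < 2 OR category IN ('tools', 'books', 'toys') → 348
sku=B90: (no match → NULL) → NULL
sku=B94: rating < 2 OR category IN ('tools', 'books', 'toys') → 136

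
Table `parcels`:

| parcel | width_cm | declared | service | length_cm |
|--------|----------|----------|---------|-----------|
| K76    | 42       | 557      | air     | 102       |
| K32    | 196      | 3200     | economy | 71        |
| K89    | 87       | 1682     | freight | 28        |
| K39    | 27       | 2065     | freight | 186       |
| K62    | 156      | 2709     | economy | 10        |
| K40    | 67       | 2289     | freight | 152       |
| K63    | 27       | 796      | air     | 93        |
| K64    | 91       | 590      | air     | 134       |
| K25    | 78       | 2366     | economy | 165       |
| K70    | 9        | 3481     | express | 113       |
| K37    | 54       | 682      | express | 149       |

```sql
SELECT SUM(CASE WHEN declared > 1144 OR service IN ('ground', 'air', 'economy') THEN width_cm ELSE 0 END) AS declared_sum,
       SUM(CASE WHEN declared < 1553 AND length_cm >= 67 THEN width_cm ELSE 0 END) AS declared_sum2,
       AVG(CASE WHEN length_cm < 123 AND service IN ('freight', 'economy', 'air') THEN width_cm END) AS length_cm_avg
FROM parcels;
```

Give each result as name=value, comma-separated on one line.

[declared_sum: declared > 1144 OR service IN ('ground', 'air', 'economy')]
parcel=K76: ✓ → 42
parcel=K32: ✓ → 196
parcel=K89: ✓ → 87
parcel=K39: ✓ → 27
parcel=K62: ✓ → 156
parcel=K40: ✓ → 67
parcel=K63: ✓ → 27
parcel=K64: ✓ → 91
parcel=K25: ✓ → 78
parcel=K70: ✓ → 9
parcel=K37: ✗
declared_sum = 42 + 196 + 87 + 27 + 156 + 67 + 27 + 91 + 78 + 9 = 780
—
[declared_sum2: declared < 1553 AND length_cm >= 67]
parcel=K76: ✓ → 42
parcel=K32: ✗
parcel=K89: ✗
parcel=K39: ✗
parcel=K62: ✗
parcel=K40: ✗
parcel=K63: ✓ → 27
parcel=K64: ✓ → 91
parcel=K25: ✗
parcel=K70: ✗
parcel=K37: ✓ → 54
declared_sum2 = 42 + 27 + 91 + 54 = 214
—
[length_cm_avg: length_cm < 123 AND service IN ('freight', 'economy', 'air')]
parcel=K76: ✓ → 42
parcel=K32: ✓ → 196
parcel=K89: ✓ → 87
parcel=K39: ✗
parcel=K62: ✓ → 156
parcel=K40: ✗
parcel=K63: ✓ → 27
parcel=K64: ✗
parcel=K25: ✗
parcel=K70: ✗
parcel=K37: ✗
length_cm_avg = (42 + 196 + 87 + 156 + 27) / 5 = 101.6

declared_sum=780, declared_sum2=214, length_cm_avg=101.6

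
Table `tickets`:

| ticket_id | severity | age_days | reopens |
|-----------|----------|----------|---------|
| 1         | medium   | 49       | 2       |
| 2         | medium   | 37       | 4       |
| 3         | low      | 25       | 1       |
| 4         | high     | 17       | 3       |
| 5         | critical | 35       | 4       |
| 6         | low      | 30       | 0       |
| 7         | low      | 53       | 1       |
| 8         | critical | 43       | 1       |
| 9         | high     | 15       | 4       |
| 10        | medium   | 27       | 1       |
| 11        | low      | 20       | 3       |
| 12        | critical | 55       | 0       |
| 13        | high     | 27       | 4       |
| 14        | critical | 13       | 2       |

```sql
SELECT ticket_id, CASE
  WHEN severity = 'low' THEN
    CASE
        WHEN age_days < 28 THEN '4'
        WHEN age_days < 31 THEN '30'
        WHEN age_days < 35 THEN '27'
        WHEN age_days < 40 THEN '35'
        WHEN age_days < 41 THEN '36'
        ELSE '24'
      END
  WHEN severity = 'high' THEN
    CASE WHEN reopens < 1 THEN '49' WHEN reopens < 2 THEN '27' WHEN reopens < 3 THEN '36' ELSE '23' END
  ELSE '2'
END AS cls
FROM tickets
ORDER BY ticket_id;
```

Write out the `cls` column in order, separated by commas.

2, 2, 4, 23, 2, 30, 24, 2, 23, 2, 4, 2, 23, 2

ticket_id=1: severity='medium' → outer ELSE → 2
ticket_id=2: severity='medium' → outer ELSE → 2
ticket_id=3: severity='low' → inner[age_days < 28] → 4
ticket_id=4: severity='high' → inner[ELSE] → 23
ticket_id=5: severity='critical' → outer ELSE → 2
ticket_id=6: severity='low' → inner[age_days < 31] → 30
ticket_id=7: severity='low' → inner[ELSE] → 24
ticket_id=8: severity='critical' → outer ELSE → 2
ticket_id=9: severity='high' → inner[ELSE] → 23
ticket_id=10: severity='medium' → outer ELSE → 2
ticket_id=11: severity='low' → inner[age_days < 28] → 4
ticket_id=12: severity='critical' → outer ELSE → 2
ticket_id=13: severity='high' → inner[ELSE] → 23
ticket_id=14: severity='critical' → outer ELSE → 2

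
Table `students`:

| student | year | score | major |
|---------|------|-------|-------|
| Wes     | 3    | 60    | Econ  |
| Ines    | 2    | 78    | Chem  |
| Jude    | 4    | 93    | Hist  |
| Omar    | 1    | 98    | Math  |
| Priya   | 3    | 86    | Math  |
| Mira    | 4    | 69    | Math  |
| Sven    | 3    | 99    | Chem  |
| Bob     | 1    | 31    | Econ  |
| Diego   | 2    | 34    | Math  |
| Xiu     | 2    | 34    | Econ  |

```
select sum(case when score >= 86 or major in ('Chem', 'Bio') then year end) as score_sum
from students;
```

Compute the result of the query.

13

student=Wes: ✗
student=Ines: ✓ → 2
student=Jude: ✓ → 4
student=Omar: ✓ → 1
student=Priya: ✓ → 3
student=Mira: ✗
student=Sven: ✓ → 3
student=Bob: ✗
student=Diego: ✗
student=Xiu: ✗
score_sum = 2 + 4 + 1 + 3 + 3 = 13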